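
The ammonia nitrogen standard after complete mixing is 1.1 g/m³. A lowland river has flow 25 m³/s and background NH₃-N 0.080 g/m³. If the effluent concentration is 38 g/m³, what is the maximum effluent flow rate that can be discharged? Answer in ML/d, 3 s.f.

59.7 ML/d

Mass balance at complete mixing: C_std·(Q_w + Q_r) = Q_w·C_e + Q_r·C_b.
Rearranging, Q_w = Q_r·(C_std − C_b)/(C_e − C_std) = 25·(1.1 − 0.08) / (38 − 1.1) = 0.6911 m³/s.
= 59.71 ML/d.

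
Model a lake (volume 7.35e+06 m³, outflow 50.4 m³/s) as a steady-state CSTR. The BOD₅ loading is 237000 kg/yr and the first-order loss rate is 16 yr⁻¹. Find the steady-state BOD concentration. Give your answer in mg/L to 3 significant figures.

0.139 mg/L

Outflow Q = 50.4 m³/s × 3.156e+07 s/yr = 1.591e+09 m³/yr.
Steady-state CSTR mass balance: W = Q·C + k·V·C, so C = W/(Q + kV).
Q + kV = 1.591e+09 + 16·7.35e+06 = 1.708e+09 m³/yr.
C = 237000/1.708e+09 = 0.0001388 kg/m³ = 0.1388 mg/L.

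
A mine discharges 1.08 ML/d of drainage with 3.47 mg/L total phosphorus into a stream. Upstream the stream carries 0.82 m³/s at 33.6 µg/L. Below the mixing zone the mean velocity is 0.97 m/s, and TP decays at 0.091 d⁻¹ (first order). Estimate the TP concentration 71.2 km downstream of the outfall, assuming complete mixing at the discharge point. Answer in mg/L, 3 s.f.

1.08 ML/d = 0.0125 m³/s.
33.6 µg/L = 0.0336 mg/L.
After complete mixing, C₀ = (0.0125·3.47 + 0.82·0.0336) / 0.8325 = 0.0852 mg/L.
Travel time t = 7.12e+04 m / 0.97 m/s = 7.34e+04 s = 0.8496 d.
C = 0.0852·exp(−0.091·0.8496) = 0.0852·0.9256 = 0.07886 mg/L.

0.0789 mg/L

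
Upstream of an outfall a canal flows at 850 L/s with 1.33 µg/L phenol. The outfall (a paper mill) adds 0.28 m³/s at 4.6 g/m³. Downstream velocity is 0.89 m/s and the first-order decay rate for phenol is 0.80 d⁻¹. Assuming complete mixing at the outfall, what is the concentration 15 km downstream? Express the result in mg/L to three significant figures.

0.976 mg/L

850 L/s = 0.85 m³/s.
1.33 µg/L = 0.00133 mg/L.
After complete mixing, C₀ = (0.28·4.6 + 0.85·0.00133) / 1.13 = 1.141 mg/L.
Travel time t = 1.5e+04 m / 0.89 m/s = 1.685e+04 s = 0.1951 d.
C = 1.141·exp(−0.80·0.1951) = 1.141·0.8555 = 0.976 mg/L.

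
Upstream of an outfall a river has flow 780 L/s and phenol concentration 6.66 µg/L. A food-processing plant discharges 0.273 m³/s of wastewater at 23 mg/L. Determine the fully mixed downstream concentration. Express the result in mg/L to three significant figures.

780 L/s = 0.78 m³/s.
6.66 µg/L = 0.00666 mg/L.
By mass balance at complete mixing, C = (0.273·23 + 0.78·0.00666) / (0.273 + 0.78) = 6.284/1.053 = 5.968 mg/L.

5.97 mg/L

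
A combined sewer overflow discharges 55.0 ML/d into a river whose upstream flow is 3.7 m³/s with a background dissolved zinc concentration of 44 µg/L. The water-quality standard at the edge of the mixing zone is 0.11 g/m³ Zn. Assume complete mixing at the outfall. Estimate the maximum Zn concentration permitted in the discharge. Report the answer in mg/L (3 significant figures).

0.494 mg/L

55.0 ML/d = 0.6366 m³/s.
44 µg/L = 0.044 mg/L.
Mass balance: 0.11·4.337 = 0.6366·Cₑ + 3.7·0.044.
Cₑ = (0.477 − 0.1628) / 0.6366 = 0.4936 mg/L.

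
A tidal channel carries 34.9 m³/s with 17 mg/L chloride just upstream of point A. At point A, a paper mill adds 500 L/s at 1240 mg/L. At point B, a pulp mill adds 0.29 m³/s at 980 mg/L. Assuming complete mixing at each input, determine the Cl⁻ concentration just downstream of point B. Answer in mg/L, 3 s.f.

42.0 mg/L

500 L/s = 0.5 m³/s.
After input A: C = (34.9·17 + 0.5·1240) / 35.4 = 34.27 mg/L.
After input B: C = (35.4·34.27 + 0.29·980) / 35.69 = 41.96 mg/L.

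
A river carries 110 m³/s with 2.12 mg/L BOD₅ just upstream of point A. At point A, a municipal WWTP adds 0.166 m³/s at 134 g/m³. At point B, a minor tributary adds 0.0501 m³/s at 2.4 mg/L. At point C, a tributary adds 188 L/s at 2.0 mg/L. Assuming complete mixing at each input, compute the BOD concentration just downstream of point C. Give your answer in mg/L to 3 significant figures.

After input A: C = (110·2.12 + 0.166·134) / 110.2 = 2.319 mg/L.
After input B: C = (110.2·2.319 + 0.0501·2.4) / 110.2 = 2.319 mg/L.
188 L/s = 0.188 m³/s.
After input C: C = (110.2·2.319 + 0.188·2) / 110.4 = 2.318 mg/L.

2.32 mg/L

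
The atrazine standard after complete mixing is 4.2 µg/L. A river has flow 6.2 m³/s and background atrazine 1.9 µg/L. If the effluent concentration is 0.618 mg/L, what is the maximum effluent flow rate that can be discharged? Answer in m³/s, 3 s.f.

0.0232 m³/s

1.9 µg/L = 0.0019 mg/L.
4.2 µg/L = 0.0042 mg/L.
Mass balance at complete mixing: C_std·(Q_w + Q_r) = Q_w·C_e + Q_r·C_b.
Rearranging, Q_w = Q_r·(C_std − C_b)/(C_e − C_std) = 6.2·(0.0042 − 0.0019) / (0.618 − 0.0042) = 0.02323 m³/s.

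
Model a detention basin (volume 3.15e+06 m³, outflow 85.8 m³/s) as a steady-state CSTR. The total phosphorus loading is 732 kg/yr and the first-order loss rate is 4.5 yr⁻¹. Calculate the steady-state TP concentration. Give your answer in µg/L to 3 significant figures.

Outflow Q = 85.8 m³/s × 3.156e+07 s/yr = 2.708e+09 m³/yr.
Steady-state CSTR mass balance: W = Q·C + k·V·C, so C = W/(Q + kV).
Q + kV = 2.708e+09 + 4.5·3.15e+06 = 2.722e+09 m³/yr.
C = 732/2.722e+09 = 2.689e-07 kg/m³ = 0.0002689 mg/L = 0.2689 µg/L.

0.269 µg/L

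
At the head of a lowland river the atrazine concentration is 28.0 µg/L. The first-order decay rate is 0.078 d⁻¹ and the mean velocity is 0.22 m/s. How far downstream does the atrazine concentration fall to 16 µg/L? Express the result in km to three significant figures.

From C = C₀·e^(−kt), t = ln(C₀/C)/k = ln(28.0/16)/0.078 = 0.5596/0.078 = 7.175 d.
Distance = v·t = 0.22 m/s × 6.199e+05 s = 1.364e+05 m = 136.4 km.

136 km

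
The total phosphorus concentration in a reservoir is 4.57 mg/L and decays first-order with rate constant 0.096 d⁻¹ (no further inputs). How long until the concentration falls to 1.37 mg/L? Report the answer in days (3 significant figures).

t = ln(C₀/C)/k = ln(4.57/1.37)/0.096 = 1.205/0.096 = 12.55 d.

12.5 d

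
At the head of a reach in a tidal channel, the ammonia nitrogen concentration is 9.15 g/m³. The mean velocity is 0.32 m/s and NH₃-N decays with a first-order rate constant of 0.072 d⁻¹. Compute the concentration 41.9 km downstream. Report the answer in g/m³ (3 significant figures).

Travel time t = 41.9 km / 0.32 m/s = 4.19e+04/0.32 = 1.309e+05 s = 1.515 d.
First-order decay: C = 9.15·exp(−0.072·1.515) = 9.15·0.8966 = 8.204 g/m³.

8.20 g/m³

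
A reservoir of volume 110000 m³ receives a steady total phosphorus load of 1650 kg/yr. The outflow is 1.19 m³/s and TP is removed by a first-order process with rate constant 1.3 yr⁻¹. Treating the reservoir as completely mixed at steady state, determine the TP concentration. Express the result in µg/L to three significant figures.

Outflow Q = 1.19 m³/s × 3.156e+07 s/yr = 3.755e+07 m³/yr.
Steady-state CSTR mass balance: W = Q·C + k·V·C, so C = W/(Q + kV).
Q + kV = 3.755e+07 + 1.3·110000 = 3.77e+07 m³/yr.
C = 1650/3.77e+07 = 4.377e-05 kg/m³ = 0.04377 mg/L = 43.77 µg/L.

43.8 µg/L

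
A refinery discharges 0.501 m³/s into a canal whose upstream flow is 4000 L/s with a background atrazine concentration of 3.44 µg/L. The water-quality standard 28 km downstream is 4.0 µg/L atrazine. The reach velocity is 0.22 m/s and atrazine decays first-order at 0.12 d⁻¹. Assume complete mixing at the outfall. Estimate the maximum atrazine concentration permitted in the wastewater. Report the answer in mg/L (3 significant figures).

0.0154 mg/L

4000 L/s = 4 m³/s.
3.44 µg/L = 0.00344 mg/L.
4.0 µg/L = 0.004 mg/L.
Travel time to the compliance point: t = 2.8e+04/0.22 = 1.273e+05 s = 1.473 d; decay factor exp(−0.12·1.473) = 0.838.
So the concentration just after mixing may be at most 0.004/0.838 = 0.004773 mg/L.
Mass balance: 0.004773·4.501 = 0.501·Cₑ + 4·0.00344.
Cₑ = (0.02149 − 0.01376) / 0.501 = 0.01542 mg/L.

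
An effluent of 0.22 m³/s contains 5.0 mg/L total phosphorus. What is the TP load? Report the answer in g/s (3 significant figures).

1.10 g/s

Mass flux = Q·C = 0.22 m³/s × 5 g/m³ = 1.1 g/s.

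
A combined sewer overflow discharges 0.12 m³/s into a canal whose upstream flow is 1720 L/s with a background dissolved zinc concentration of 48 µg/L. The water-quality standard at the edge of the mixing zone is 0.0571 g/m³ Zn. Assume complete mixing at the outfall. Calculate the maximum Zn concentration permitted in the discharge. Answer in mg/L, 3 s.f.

1720 L/s = 1.72 m³/s.
48 µg/L = 0.048 mg/L.
Mass balance: 0.0571·1.84 = 0.12·Cₑ + 1.72·0.048.
Cₑ = (0.1051 − 0.08256) / 0.12 = 0.1875 mg/L.

0.188 mg/L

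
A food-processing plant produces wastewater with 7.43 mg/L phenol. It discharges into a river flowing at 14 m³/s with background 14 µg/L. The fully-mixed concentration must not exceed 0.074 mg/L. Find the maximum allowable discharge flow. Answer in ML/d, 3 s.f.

14 µg/L = 0.014 mg/L.
Mass balance at complete mixing: C_std·(Q_w + Q_r) = Q_w·C_e + Q_r·C_b.
Rearranging, Q_w = Q_r·(C_std − C_b)/(C_e − C_std) = 14·(0.074 − 0.014) / (7.43 − 0.074) = 0.1142 m³/s.
= 9.866 ML/d.

9.87 ML/d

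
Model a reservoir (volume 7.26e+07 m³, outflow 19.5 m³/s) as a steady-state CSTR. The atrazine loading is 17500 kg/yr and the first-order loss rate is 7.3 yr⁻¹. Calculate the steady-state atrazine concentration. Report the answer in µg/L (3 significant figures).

15.3 µg/L

Outflow Q = 19.5 m³/s × 3.156e+07 s/yr = 6.154e+08 m³/yr.
Steady-state CSTR mass balance: W = Q·C + k·V·C, so C = W/(Q + kV).
Q + kV = 6.154e+08 + 7.3·7.26e+07 = 1.145e+09 m³/yr.
C = 17500/1.145e+09 = 1.528e-05 kg/m³ = 0.01528 mg/L = 15.28 µg/L.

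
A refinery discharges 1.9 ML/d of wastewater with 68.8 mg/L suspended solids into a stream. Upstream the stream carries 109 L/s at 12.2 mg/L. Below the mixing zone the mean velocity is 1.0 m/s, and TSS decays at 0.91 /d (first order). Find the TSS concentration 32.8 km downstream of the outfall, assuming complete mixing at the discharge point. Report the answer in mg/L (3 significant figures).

1.9 ML/d = 0.02199 m³/s.
109 L/s = 0.109 m³/s.
After complete mixing, C₀ = (0.02199·68.8 + 0.109·12.2) / 0.131 = 21.7 mg/L.
Travel time t = 3.28e+04 m / 1.0 m/s = 3.28e+04 s = 0.3796 d.
C = 21.7·exp(−0.91·0.3796) = 21.7·0.7079 = 15.36 mg/L.

15.4 mg/L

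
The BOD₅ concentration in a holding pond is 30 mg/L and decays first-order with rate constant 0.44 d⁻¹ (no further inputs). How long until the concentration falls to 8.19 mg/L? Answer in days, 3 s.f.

t = ln(C₀/C)/k = ln(30/8.19)/0.44 = 1.298/0.44 = 2.951 d.

2.95 d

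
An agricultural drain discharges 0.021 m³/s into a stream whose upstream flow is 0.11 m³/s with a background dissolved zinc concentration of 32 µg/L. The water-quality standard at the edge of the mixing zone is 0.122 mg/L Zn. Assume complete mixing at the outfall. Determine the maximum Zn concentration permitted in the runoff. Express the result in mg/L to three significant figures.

32 µg/L = 0.032 mg/L.
Mass balance: 0.122·0.131 = 0.021·Cₑ + 0.11·0.032.
Cₑ = (0.01598 − 0.00352) / 0.021 = 0.5934 mg/L.

0.593 mg/L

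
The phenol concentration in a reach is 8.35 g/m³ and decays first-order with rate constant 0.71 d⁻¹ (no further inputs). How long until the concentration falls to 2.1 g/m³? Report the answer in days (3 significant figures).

1.94 d

t = ln(C₀/C)/k = ln(8.35/2.1)/0.71 = 1.38/0.71 = 1.944 d.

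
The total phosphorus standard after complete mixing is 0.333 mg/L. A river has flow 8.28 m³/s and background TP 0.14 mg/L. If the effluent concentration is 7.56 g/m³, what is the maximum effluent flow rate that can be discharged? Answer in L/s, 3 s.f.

221 L/s

Mass balance at complete mixing: C_std·(Q_w + Q_r) = Q_w·C_e + Q_r·C_b.
Rearranging, Q_w = Q_r·(C_std − C_b)/(C_e − C_std) = 8.28·(0.333 − 0.14) / (7.56 − 0.333) = 0.2211 m³/s.
= 221.1 L/s.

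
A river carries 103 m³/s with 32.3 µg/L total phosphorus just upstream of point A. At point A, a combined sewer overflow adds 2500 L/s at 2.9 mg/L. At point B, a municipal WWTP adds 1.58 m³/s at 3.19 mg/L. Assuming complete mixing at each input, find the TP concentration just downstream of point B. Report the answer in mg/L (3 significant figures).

0.146 mg/L

32.3 µg/L = 0.0323 mg/L.
2500 L/s = 2.5 m³/s.
After input A: C = (103·0.0323 + 2.5·2.9) / 105.5 = 0.1003 mg/L.
After input B: C = (105.5·0.1003 + 1.58·3.19) / 107.1 = 0.1458 mg/L.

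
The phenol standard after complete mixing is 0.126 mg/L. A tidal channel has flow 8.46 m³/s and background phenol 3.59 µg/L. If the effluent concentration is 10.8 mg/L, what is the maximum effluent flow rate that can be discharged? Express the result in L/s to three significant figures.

3.59 µg/L = 0.00359 mg/L.
Mass balance at complete mixing: C_std·(Q_w + Q_r) = Q_w·C_e + Q_r·C_b.
Rearranging, Q_w = Q_r·(C_std − C_b)/(C_e − C_std) = 8.46·(0.126 − 0.00359) / (10.8 − 0.126) = 0.09702 m³/s.
= 97.02 L/s.

97.0 L/s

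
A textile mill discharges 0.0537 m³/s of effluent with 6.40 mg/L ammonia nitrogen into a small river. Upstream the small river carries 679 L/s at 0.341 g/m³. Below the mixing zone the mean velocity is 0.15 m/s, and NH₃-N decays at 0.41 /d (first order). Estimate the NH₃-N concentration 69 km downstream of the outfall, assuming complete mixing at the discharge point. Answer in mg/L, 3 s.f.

679 L/s = 0.679 m³/s.
After complete mixing, C₀ = (0.0537·6.4 + 0.679·0.341) / 0.7327 = 0.7851 mg/L.
Travel time t = 6.9e+04 m / 0.15 m/s = 4.6e+05 s = 5.324 d.
C = 0.7851·exp(−0.41·5.324) = 0.7851·0.1127 = 0.08849 mg/L.

0.0885 mg/L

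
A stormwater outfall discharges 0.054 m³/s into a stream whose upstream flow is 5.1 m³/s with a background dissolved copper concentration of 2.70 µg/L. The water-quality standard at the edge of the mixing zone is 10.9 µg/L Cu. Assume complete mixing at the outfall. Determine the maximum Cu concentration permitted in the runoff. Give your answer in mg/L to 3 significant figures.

2.70 µg/L = 0.0027 mg/L.
10.9 µg/L = 0.0109 mg/L.
Mass balance: 0.0109·5.154 = 0.054·Cₑ + 5.1·0.0027.
Cₑ = (0.05618 − 0.01377) / 0.054 = 0.7853 mg/L.

0.785 mg/L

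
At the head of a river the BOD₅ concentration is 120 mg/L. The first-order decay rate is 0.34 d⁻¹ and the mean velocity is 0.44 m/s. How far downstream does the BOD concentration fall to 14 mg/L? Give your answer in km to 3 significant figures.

240 km

From C = C₀·e^(−kt), t = ln(C₀/C)/k = ln(120/14)/0.34 = 2.148/0.34 = 6.319 d.
Distance = v·t = 0.44 m/s × 5.46e+05 s = 2.402e+05 m = 240.2 km.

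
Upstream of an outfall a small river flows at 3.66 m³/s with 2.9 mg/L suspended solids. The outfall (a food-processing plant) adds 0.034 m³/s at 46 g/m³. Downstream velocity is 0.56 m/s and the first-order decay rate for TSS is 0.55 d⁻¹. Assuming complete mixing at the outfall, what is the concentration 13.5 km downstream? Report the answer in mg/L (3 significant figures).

2.83 mg/L

After complete mixing, C₀ = (0.034·46 + 3.66·2.9) / 3.694 = 3.297 mg/L.
Travel time t = 1.35e+04 m / 0.56 m/s = 2.411e+04 s = 0.279 d.
C = 3.297·exp(−0.55·0.279) = 3.297·0.8577 = 2.828 mg/L.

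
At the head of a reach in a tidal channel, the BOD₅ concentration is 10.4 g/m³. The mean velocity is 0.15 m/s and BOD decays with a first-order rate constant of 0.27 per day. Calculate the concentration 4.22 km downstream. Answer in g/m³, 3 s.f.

Travel time t = 4.22 km / 0.15 m/s = 4220/0.15 = 2.813e+04 s = 0.3256 d.
First-order decay: C = 10.4·exp(−0.27·0.3256) = 10.4·0.9158 = 9.525 g/m³.

9.52 g/m³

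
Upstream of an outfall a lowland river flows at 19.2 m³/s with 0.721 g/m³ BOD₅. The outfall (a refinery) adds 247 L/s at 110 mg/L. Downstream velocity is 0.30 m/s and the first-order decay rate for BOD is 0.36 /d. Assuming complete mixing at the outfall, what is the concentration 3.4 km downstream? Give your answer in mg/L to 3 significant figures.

247 L/s = 0.247 m³/s.
After complete mixing, C₀ = (0.247·110 + 19.2·0.721) / 19.45 = 2.109 mg/L.
Travel time t = 3400 m / 0.30 m/s = 1.133e+04 s = 0.1312 d.
C = 2.109·exp(−0.36·0.1312) = 2.109·0.9539 = 2.012 mg/L.

2.01 mg/L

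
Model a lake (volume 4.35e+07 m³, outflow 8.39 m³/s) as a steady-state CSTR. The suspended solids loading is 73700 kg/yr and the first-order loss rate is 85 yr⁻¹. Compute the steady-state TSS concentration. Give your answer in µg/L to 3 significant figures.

Outflow Q = 8.39 m³/s × 3.156e+07 s/yr = 2.648e+08 m³/yr.
Steady-state CSTR mass balance: W = Q·C + k·V·C, so C = W/(Q + kV).
Q + kV = 2.648e+08 + 85·4.35e+07 = 3.962e+09 m³/yr.
C = 73700/3.962e+09 = 1.86e-05 kg/m³ = 0.0186 mg/L = 18.6 µg/L.

18.6 µg/L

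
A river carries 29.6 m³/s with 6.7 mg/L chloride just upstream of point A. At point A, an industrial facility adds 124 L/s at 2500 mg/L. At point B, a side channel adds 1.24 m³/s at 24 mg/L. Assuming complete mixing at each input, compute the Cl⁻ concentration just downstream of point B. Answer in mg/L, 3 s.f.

17.4 mg/L

124 L/s = 0.124 m³/s.
After input A: C = (29.6·6.7 + 0.124·2500) / 29.72 = 17.1 mg/L.
After input B: C = (29.72·17.1 + 1.24·24) / 30.96 = 17.38 mg/L.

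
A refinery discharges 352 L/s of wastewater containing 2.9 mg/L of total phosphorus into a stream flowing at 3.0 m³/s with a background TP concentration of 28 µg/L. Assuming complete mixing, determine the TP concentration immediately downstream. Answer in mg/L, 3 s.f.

0.330 mg/L

352 L/s = 0.352 m³/s.
28 µg/L = 0.028 mg/L.
Flow-weighted mixing gives C = (0.352·2.9 + 3·0.028) / (0.352 + 3) = 1.105/3.352 = 0.3296 mg/L.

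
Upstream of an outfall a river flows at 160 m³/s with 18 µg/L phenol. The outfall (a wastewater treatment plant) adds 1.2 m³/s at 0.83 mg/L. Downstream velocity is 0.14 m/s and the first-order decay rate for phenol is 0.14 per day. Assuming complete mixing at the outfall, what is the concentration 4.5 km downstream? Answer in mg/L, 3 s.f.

0.0228 mg/L

18 µg/L = 0.018 mg/L.
After complete mixing, C₀ = (1.2·0.83 + 160·0.018) / 161.2 = 0.02404 mg/L.
Travel time t = 4500 m / 0.14 m/s = 3.214e+04 s = 0.372 d.
C = 0.02404·exp(−0.14·0.372) = 0.02404·0.9492 = 0.02282 mg/L.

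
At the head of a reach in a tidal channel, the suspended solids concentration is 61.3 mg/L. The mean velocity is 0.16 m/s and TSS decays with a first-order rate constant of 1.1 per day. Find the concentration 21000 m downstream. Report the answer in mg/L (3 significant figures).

Travel time t = 21000 m / 0.16 m/s = 2.1e+04/0.16 = 1.312e+05 s = 1.519 d.
First-order decay: C = 61.3·exp(−1.1·1.519) = 61.3·0.1881 = 11.53 mg/L.

11.5 mg/L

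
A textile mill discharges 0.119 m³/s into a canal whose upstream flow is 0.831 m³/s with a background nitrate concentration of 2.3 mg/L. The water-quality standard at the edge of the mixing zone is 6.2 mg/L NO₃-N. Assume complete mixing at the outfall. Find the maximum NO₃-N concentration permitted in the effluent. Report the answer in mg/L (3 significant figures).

Mass balance: 6.2·0.95 = 0.119·Cₑ + 0.831·2.3.
Cₑ = (5.89 − 1.911) / 0.119 = 33.43 mg/L.

33.4 mg/L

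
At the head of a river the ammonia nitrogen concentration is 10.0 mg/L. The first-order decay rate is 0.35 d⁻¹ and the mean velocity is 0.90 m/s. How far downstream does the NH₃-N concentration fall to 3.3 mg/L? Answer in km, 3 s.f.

From C = C₀·e^(−kt), t = ln(C₀/C)/k = ln(10.0/3.3)/0.35 = 1.109/0.35 = 3.168 d.
Distance = v·t = 0.90 m/s × 2.737e+05 s = 2.463e+05 m = 246.3 km.

246 km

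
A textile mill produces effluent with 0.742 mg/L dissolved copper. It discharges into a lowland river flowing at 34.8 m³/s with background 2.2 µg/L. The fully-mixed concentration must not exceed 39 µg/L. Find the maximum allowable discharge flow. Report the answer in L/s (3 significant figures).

1820 L/s

2.2 µg/L = 0.0022 mg/L.
39 µg/L = 0.039 mg/L.
Mass balance at complete mixing: C_std·(Q_w + Q_r) = Q_w·C_e + Q_r·C_b.
Rearranging, Q_w = Q_r·(C_std − C_b)/(C_e − C_std) = 34.8·(0.039 − 0.0022) / (0.742 − 0.039) = 1.822 m³/s.
= 1822 L/s.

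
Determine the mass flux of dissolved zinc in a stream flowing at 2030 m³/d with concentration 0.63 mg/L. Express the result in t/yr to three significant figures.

2030 m³/d = 0.0235 m³/s.
Mass flux = Q·C = 0.0235 m³/s × 0.63 g/m³ = 0.0148 g/s.
= 0.0148 g/s × 31.56 = 0.4671 t/yr.

0.467 t/yr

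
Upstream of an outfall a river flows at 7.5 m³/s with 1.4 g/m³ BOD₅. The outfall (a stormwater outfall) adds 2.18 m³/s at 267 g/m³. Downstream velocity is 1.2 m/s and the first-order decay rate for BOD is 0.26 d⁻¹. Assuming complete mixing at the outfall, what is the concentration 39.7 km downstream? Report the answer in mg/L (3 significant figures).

After complete mixing, C₀ = (2.18·267 + 7.5·1.4) / 9.68 = 61.21 mg/L.
Travel time t = 3.97e+04 m / 1.2 m/s = 3.308e+04 s = 0.3829 d.
C = 61.21·exp(−0.26·0.3829) = 61.21·0.9052 = 55.41 mg/L.

55.4 mg/L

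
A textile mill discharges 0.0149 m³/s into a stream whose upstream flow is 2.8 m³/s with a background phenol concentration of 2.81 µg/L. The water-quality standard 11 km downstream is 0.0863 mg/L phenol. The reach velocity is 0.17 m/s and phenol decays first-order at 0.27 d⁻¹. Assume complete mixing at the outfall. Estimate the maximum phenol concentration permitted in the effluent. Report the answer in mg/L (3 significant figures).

2.81 µg/L = 0.00281 mg/L.
Travel time to the compliance point: t = 1.1e+04/0.17 = 6.471e+04 s = 0.7489 d; decay factor exp(−0.27·0.7489) = 0.8169.
So the concentration just after mixing may be at most 0.0863/0.8169 = 0.1056 mg/L.
Mass balance: 0.1056·2.815 = 0.0149·Cₑ + 2.8·0.00281.
Cₑ = (0.2974 − 0.007868) / 0.0149 = 19.43 mg/L.

19.4 mg/L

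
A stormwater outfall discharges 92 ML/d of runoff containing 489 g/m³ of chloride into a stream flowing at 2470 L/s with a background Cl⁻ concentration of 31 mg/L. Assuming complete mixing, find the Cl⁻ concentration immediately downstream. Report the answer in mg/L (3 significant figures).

92 ML/d = 1.065 m³/s.
2470 L/s = 2.47 m³/s.
Conservation of mass across the mixing zone: C = (1.065·489 + 2.47·31) / (1.065 + 2.47) = 597.3/3.535 = 169 mg/L.

169 mg/L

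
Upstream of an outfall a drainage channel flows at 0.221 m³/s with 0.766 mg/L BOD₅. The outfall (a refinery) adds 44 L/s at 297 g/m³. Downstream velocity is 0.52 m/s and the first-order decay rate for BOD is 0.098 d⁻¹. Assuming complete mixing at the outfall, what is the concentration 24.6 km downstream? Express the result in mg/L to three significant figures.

44 L/s = 0.044 m³/s.
After complete mixing, C₀ = (0.044·297 + 0.221·0.766) / 0.265 = 49.95 mg/L.
Travel time t = 2.46e+04 m / 0.52 m/s = 4.731e+04 s = 0.5475 d.
C = 49.95·exp(−0.098·0.5475) = 49.95·0.9478 = 47.34 mg/L.

47.3 mg/L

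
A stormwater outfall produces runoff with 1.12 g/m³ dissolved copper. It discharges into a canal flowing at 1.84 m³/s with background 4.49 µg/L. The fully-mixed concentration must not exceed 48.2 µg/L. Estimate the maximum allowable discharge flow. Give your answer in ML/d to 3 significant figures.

4.49 µg/L = 0.00449 mg/L.
48.2 µg/L = 0.0482 mg/L.
Mass balance at complete mixing: C_std·(Q_w + Q_r) = Q_w·C_e + Q_r·C_b.
Rearranging, Q_w = Q_r·(C_std − C_b)/(C_e − C_std) = 1.84·(0.0482 − 0.00449) / (1.12 − 0.0482) = 0.07504 m³/s.
= 6.483 ML/d.

6.48 ML/d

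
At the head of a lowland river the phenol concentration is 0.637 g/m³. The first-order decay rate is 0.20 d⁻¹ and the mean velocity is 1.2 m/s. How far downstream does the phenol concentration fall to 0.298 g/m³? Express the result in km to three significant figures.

394 km

From C = C₀·e^(−kt), t = ln(C₀/C)/k = ln(0.637/0.298)/0.20 = 0.7597/0.20 = 3.798 d.
Distance = v·t = 1.2 m/s × 3.282e+05 s = 3.938e+05 m = 393.8 km.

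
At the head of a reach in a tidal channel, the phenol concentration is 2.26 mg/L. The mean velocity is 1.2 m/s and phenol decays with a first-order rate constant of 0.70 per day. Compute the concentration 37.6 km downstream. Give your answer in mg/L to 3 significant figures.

1.75 mg/L

Travel time t = 37.6 km / 1.2 m/s = 3.76e+04/1.2 = 3.133e+04 s = 0.3627 d.
First-order decay: C = 2.26·exp(−0.70·0.3627) = 2.26·0.7758 = 1.753 mg/L.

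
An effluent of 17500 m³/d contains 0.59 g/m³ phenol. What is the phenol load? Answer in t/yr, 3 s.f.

3.77 t/yr

17500 m³/d = 0.2025 m³/s.
Mass flux = Q·C = 0.2025 m³/s × 0.59 g/m³ = 0.1195 g/s.
= 0.1195 g/s × 31.56 = 3.771 t/yr.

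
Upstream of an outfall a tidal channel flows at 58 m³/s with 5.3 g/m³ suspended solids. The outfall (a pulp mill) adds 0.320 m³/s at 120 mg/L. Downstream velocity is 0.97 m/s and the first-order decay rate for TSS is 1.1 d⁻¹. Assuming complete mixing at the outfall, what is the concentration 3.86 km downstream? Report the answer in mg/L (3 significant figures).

5.64 mg/L

After complete mixing, C₀ = (0.32·120 + 58·5.3) / 58.32 = 5.929 mg/L.
Travel time t = 3860 m / 0.97 m/s = 3979 s = 0.04606 d.
C = 5.929·exp(−1.1·0.04606) = 5.929·0.9506 = 5.636 mg/L.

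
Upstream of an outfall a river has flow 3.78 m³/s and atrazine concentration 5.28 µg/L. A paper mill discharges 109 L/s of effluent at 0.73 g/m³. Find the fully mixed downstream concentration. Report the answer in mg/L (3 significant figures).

0.0256 mg/L

109 L/s = 0.109 m³/s.
5.28 µg/L = 0.00528 mg/L.
By mass balance at complete mixing, C = (0.109·0.73 + 3.78·0.00528) / (0.109 + 3.78) = 0.09953/3.889 = 0.02559 mg/L.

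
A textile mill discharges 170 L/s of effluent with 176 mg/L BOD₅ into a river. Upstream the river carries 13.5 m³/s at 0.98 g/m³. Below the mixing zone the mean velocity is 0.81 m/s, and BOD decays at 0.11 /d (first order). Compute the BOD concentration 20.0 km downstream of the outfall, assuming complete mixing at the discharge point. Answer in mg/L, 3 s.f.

3.06 mg/L

170 L/s = 0.17 m³/s.
After complete mixing, C₀ = (0.17·176 + 13.5·0.98) / 13.67 = 3.157 mg/L.
Travel time t = 2e+04 m / 0.81 m/s = 2.469e+04 s = 0.2858 d.
C = 3.157·exp(−0.11·0.2858) = 3.157·0.9691 = 3.059 mg/L.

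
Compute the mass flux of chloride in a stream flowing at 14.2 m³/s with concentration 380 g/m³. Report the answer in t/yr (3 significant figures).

170000 t/yr

Mass flux = Q·C = 14.2 m³/s × 380 g/m³ = 5396 g/s.
= 5396 g/s × 31.56 = 1.703e+05 t/yr.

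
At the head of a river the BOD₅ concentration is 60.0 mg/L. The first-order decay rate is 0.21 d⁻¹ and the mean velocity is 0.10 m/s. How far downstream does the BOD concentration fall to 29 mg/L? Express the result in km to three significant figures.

From C = C₀·e^(−kt), t = ln(C₀/C)/k = ln(60.0/29)/0.21 = 0.727/0.21 = 3.462 d.
Distance = v·t = 0.10 m/s × 2.991e+05 s = 2.991e+04 m = 29.91 km.

29.9 km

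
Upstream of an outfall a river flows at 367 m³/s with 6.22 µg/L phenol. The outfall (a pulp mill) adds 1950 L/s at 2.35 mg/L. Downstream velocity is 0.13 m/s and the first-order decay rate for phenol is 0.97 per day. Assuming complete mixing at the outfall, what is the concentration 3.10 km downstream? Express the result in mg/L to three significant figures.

1950 L/s = 1.95 m³/s.
6.22 µg/L = 0.00622 mg/L.
After complete mixing, C₀ = (1.95·2.35 + 367·0.00622) / 368.9 = 0.01861 mg/L.
Travel time t = 3100 m / 0.13 m/s = 2.385e+04 s = 0.276 d.
C = 0.01861·exp(−0.97·0.276) = 0.01861·0.7651 = 0.01424 mg/L.

0.0142 mg/L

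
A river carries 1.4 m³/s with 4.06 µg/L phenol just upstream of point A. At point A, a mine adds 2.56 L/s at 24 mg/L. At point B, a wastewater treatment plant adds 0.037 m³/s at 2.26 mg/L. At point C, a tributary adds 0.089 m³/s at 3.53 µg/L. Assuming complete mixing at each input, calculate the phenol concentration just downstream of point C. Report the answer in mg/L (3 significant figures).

4.06 µg/L = 0.00406 mg/L.
2.56 L/s = 0.00256 m³/s.
After input A: C = (1.4·0.00406 + 0.00256·24) / 1.403 = 0.04786 mg/L.
After input B: C = (1.403·0.04786 + 0.037·2.26) / 1.44 = 0.1047 mg/L.
3.53 µg/L = 0.00353 mg/L.
After input C: C = (1.44·0.1047 + 0.089·0.00353) / 1.529 = 0.09882 mg/L.

0.0988 mg/L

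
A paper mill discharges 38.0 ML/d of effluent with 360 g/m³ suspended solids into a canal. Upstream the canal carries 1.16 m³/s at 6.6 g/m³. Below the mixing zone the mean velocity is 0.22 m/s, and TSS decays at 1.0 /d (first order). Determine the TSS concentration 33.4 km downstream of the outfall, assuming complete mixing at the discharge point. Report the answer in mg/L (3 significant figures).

38.0 ML/d = 0.4398 m³/s.
After complete mixing, C₀ = (0.4398·360 + 1.16·6.6) / 1.6 = 103.8 mg/L.
Travel time t = 3.34e+04 m / 0.22 m/s = 1.518e+05 s = 1.757 d.
C = 103.8·exp(−1.0·1.757) = 103.8·0.1725 = 17.9 mg/L.

17.9 mg/L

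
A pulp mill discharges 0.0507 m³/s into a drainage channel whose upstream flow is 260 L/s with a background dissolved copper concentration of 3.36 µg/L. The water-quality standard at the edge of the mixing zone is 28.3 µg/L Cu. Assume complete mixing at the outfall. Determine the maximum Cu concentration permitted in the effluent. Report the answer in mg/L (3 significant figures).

0.156 mg/L

260 L/s = 0.26 m³/s.
3.36 µg/L = 0.00336 mg/L.
28.3 µg/L = 0.0283 mg/L.
Mass balance: 0.0283·0.3107 = 0.0507·Cₑ + 0.26·0.00336.
Cₑ = (0.008793 − 0.0008736) / 0.0507 = 0.1562 mg/L.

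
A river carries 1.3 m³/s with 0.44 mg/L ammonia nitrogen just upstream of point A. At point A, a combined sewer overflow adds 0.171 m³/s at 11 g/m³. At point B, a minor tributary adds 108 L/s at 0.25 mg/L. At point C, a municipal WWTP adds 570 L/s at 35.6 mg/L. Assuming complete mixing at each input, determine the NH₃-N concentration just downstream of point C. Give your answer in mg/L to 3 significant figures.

After input A: C = (1.3·0.44 + 0.171·11) / 1.471 = 1.668 mg/L.
108 L/s = 0.108 m³/s.
After input B: C = (1.471·1.668 + 0.108·0.25) / 1.579 = 1.571 mg/L.
570 L/s = 0.57 m³/s.
After input C: C = (1.579·1.571 + 0.57·35.6) / 2.149 = 10.6 mg/L.

10.6 mg/L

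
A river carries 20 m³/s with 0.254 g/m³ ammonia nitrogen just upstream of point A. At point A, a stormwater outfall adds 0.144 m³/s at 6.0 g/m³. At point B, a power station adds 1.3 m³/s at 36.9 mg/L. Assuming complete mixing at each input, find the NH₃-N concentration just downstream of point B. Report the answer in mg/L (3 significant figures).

After input A: C = (20·0.254 + 0.144·6) / 20.14 = 0.2951 mg/L.
After input B: C = (20.14·0.2951 + 1.3·36.9) / 21.44 = 2.514 mg/L.

2.51 mg/L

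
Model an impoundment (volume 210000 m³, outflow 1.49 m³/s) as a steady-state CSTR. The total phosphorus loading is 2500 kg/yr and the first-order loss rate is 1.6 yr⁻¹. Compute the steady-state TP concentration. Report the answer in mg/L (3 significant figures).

0.0528 mg/L

Outflow Q = 1.49 m³/s × 3.156e+07 s/yr = 4.702e+07 m³/yr.
Steady-state CSTR mass balance: W = Q·C + k·V·C, so C = W/(Q + kV).
Q + kV = 4.702e+07 + 1.6·210000 = 4.736e+07 m³/yr.
C = 2500/4.736e+07 = 5.279e-05 kg/m³ = 0.05279 mg/L.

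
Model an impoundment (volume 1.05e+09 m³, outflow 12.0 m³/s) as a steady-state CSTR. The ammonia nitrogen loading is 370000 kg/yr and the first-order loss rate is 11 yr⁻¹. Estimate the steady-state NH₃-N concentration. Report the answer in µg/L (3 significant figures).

Outflow Q = 12.0 m³/s × 3.156e+07 s/yr = 3.787e+08 m³/yr.
Steady-state CSTR mass balance: W = Q·C + k·V·C, so C = W/(Q + kV).
Q + kV = 3.787e+08 + 11·1.05e+09 = 1.193e+10 m³/yr.
C = 370000/1.193e+10 = 3.102e-05 kg/m³ = 0.03102 mg/L = 31.02 µg/L.

31.0 µg/L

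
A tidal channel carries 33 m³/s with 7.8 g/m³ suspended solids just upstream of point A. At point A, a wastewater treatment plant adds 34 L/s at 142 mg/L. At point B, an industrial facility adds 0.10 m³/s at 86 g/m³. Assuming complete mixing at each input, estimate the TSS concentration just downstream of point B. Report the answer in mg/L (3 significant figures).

34 L/s = 0.034 m³/s.
After input A: C = (33·7.8 + 0.034·142) / 33.03 = 7.938 mg/L.
After input B: C = (33.03·7.938 + 0.1·86) / 33.13 = 8.174 mg/L.

8.17 mg/L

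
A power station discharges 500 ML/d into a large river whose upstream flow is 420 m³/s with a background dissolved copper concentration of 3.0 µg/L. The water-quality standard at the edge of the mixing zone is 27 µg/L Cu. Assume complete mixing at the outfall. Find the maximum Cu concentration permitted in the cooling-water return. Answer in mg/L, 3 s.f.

1.77 mg/L

500 ML/d = 5.787 m³/s.
3.0 µg/L = 0.003 mg/L.
27 µg/L = 0.027 mg/L.
Mass balance: 0.027·425.8 = 5.787·Cₑ + 420·0.003.
Cₑ = (11.5 − 1.26) / 5.787 = 1.769 mg/L.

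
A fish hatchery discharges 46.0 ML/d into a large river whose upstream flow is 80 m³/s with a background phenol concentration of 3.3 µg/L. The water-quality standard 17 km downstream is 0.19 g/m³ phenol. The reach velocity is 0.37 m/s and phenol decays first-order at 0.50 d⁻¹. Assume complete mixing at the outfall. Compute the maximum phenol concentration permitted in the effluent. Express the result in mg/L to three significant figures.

46.0 ML/d = 0.5324 m³/s.
3.3 µg/L = 0.0033 mg/L.
Travel time to the compliance point: t = 1.7e+04/0.37 = 4.595e+04 s = 0.5318 d; decay factor exp(−0.50·0.5318) = 0.7665.
So the concentration just after mixing may be at most 0.19/0.7665 = 0.2479 mg/L.
Mass balance: 0.2479·80.53 = 0.5324·Cₑ + 80·0.0033.
Cₑ = (19.96 − 0.264) / 0.5324 = 37 mg/L.

37.0 mg/L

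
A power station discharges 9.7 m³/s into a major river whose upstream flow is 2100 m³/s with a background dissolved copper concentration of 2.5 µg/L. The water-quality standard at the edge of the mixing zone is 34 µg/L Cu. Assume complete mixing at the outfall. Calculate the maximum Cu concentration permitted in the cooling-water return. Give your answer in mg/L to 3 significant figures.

6.85 mg/L

2.5 µg/L = 0.0025 mg/L.
34 µg/L = 0.034 mg/L.
Mass balance: 0.034·2110 = 9.7·Cₑ + 2100·0.0025.
Cₑ = (71.73 − 5.25) / 9.7 = 6.854 mg/L.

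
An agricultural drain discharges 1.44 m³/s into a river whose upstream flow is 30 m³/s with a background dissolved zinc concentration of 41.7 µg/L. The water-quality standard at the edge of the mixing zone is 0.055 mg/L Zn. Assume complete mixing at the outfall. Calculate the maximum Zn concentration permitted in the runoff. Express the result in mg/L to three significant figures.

41.7 µg/L = 0.0417 mg/L.
Mass balance: 0.055·31.44 = 1.44·Cₑ + 30·0.0417.
Cₑ = (1.729 − 1.251) / 1.44 = 0.3321 mg/L.

0.332 mg/L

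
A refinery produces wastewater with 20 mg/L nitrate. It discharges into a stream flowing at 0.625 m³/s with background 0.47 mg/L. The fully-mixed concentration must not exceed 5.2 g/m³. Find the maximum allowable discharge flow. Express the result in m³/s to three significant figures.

0.200 m³/s

Mass balance at complete mixing: C_std·(Q_w + Q_r) = Q_w·C_e + Q_r·C_b.
Rearranging, Q_w = Q_r·(C_std − C_b)/(C_e − C_std) = 0.625·(5.2 − 0.47) / (20 − 5.2) = 0.1997 m³/s.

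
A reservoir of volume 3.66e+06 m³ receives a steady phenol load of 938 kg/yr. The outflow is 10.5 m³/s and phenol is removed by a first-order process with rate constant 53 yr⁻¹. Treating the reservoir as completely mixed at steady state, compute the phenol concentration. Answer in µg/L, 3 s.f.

1.79 µg/L

Outflow Q = 10.5 m³/s × 3.156e+07 s/yr = 3.314e+08 m³/yr.
Steady-state CSTR mass balance: W = Q·C + k·V·C, so C = W/(Q + kV).
Q + kV = 3.314e+08 + 53·3.66e+06 = 5.253e+08 m³/yr.
C = 938/5.253e+08 = 1.786e-06 kg/m³ = 0.001786 mg/L = 1.786 µg/L.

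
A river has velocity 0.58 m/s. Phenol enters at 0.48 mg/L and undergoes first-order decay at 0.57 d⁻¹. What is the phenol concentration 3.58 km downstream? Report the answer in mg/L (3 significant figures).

Travel time t = 3.58 km / 0.58 m/s = 3580/0.58 = 6172 s = 0.07144 d.
First-order decay: C = 0.48·exp(−0.57·0.07144) = 0.48·0.9601 = 0.4608 mg/L.

0.461 mg/L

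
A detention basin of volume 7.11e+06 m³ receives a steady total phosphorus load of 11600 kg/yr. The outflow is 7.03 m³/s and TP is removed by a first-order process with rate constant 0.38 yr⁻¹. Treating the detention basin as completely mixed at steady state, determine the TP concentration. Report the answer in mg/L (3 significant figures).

Outflow Q = 7.03 m³/s × 3.156e+07 s/yr = 2.218e+08 m³/yr.
Steady-state CSTR mass balance: W = Q·C + k·V·C, so C = W/(Q + kV).
Q + kV = 2.218e+08 + 0.38·7.11e+06 = 2.246e+08 m³/yr.
C = 11600/2.246e+08 = 5.166e-05 kg/m³ = 0.05166 mg/L.

0.0517 mg/L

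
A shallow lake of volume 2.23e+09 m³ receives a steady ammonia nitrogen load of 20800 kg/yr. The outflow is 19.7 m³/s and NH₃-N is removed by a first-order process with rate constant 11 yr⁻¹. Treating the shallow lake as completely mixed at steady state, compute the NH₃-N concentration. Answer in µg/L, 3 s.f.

Outflow Q = 19.7 m³/s × 3.156e+07 s/yr = 6.217e+08 m³/yr.
Steady-state CSTR mass balance: W = Q·C + k·V·C, so C = W/(Q + kV).
Q + kV = 6.217e+08 + 11·2.23e+09 = 2.515e+10 m³/yr.
C = 20800/2.515e+10 = 8.27e-07 kg/m³ = 0.000827 mg/L = 0.827 µg/L.

0.827 µg/L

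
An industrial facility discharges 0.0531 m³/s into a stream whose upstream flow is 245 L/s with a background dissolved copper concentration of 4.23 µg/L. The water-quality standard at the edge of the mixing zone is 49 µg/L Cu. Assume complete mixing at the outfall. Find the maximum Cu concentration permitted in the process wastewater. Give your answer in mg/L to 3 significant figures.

0.256 mg/L

245 L/s = 0.245 m³/s.
4.23 µg/L = 0.00423 mg/L.
49 µg/L = 0.049 mg/L.
Mass balance: 0.049·0.2981 = 0.0531·Cₑ + 0.245·0.00423.
Cₑ = (0.01461 − 0.001036) / 0.0531 = 0.2556 mg/L.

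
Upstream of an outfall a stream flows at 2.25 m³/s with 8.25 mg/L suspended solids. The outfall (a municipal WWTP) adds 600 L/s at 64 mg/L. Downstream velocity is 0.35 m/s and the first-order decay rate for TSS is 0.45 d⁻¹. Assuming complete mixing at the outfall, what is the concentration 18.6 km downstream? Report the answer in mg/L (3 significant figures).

600 L/s = 0.6 m³/s.
After complete mixing, C₀ = (0.6·64 + 2.25·8.25) / 2.85 = 19.99 mg/L.
Travel time t = 1.86e+04 m / 0.35 m/s = 5.314e+04 s = 0.6151 d.
C = 19.99·exp(−0.45·0.6151) = 19.99·0.7582 = 15.15 mg/L.

15.2 mg/L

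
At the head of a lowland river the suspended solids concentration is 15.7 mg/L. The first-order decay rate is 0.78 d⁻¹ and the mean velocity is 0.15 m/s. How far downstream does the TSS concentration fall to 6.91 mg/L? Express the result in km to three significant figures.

From C = C₀·e^(−kt), t = ln(C₀/C)/k = ln(15.7/6.91)/0.78 = 0.8207/0.78 = 1.052 d.
Distance = v·t = 0.15 m/s × 9.091e+04 s = 1.364e+04 m = 13.64 km.

13.6 km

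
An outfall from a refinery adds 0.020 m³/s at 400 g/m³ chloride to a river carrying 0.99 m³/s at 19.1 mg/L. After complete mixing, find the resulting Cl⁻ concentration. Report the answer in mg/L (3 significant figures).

Conservation of mass across the mixing zone: C = (0.02·400 + 0.99·19.1) / (0.02 + 0.99) = 26.91/1.01 = 26.64 mg/L.

26.6 mg/L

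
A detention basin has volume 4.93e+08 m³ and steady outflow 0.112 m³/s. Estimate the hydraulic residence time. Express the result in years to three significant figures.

Q = 0.112 m³/s × 3.156e+07 s/yr = 3.534e+06 m³/yr.
Hydraulic residence time τ = V/Q = 4.93e+08/3.534e+06 = 139.5 yr.

139 yr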